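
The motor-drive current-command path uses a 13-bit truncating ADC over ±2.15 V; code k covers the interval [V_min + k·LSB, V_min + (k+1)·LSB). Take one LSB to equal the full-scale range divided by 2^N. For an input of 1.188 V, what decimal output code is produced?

6359

The full-scale span is 2.15 − (-2.15) = 4.3 V. LSB = 4.3 V / 2^13 ≈ 0.5249 mV.
V_in − V_min = 1.188 − (-2.15) = 3.338 V.
Divide by LSB: 3.338 × 8192/4.3 = 6359.2781.
Truncating gives code 6359.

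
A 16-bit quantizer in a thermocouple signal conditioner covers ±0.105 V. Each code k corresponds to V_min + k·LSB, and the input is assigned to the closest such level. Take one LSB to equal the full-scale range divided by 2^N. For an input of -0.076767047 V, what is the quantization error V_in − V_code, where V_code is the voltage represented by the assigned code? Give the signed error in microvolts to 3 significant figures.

Span: 0.105 V − (-0.105 V) = 0.21 V. LSB = 0.21 V / 2^16 ≈ 3.204 µV.
(-0.076767047 − (-0.105)) / LSB = 0.028232953 × 65536/0.21 = 8810.8324. Nearest integer: k = 8811.
V_code = -0.105 + (8811/65536) × 0.21 = -0.076766510010 V.
e = -0.076767047 − (-0.076766510010) = −0.537 µV.

−0.537 µV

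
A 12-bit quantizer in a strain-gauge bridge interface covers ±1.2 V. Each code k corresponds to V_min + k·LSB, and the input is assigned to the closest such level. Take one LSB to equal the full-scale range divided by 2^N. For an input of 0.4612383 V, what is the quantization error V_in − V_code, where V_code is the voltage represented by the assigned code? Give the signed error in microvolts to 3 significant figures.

+105 µV

Full-scale range = 1.2 V − (-1.2 V) = 2.4 V. LSB = 2.4 V / 2^12 ≈ 0.5859 mV.
Position in LSBs: (0.4612383 − (-1.2)) × 4096/2.4 = 2835.1800; rounding gives k = 2835.
V_code = -1.2 + (2835/4096) × 2.4 = 0.4611328125 V.
e = 0.4612383 − (0.4611328125) = +105 µV.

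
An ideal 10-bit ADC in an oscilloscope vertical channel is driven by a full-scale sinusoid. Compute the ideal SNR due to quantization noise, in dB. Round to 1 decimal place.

62.0 dB

SNR = 6.02·10 + 1.76 = 61.96 dB.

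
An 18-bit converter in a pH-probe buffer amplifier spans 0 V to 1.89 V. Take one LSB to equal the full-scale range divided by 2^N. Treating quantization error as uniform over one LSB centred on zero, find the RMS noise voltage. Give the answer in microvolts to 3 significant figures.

Range is 1.89 V.
LSB = 1.89 V / 2^18 = 7.2098 µV.
RMS of a uniform error over width LSB is LSB/√12 = 2.08 µV.

2.08 µV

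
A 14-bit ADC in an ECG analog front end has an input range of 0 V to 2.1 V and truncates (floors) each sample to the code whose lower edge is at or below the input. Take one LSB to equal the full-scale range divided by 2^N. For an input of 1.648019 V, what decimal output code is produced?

Range is 2.1 V. LSB = 2.1 V / 2^14 ≈ 128.2 µV.
(V_in − V_min) × 2^14/range = (1.648019 − (0)) × 16384/2.1 = 12857.687.
Floor → code = 12857.

12857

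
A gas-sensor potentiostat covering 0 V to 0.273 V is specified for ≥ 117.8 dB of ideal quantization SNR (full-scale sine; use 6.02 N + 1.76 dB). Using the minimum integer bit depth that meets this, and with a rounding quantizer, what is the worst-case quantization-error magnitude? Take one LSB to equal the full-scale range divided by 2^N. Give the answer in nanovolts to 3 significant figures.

Range is 0.273 V.
6.02 N + 1.76 ≥ 117.8 gives N ≥ 19.276, so the minimum integer is 20.
LSB = 0.273 V / 2^20 = 260.35 nV.
Half an LSB is 130 nV.

130 nV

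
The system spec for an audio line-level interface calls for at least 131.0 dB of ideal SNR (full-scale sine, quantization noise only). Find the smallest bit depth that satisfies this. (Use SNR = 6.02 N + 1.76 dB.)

6.02 N + 1.76 ≥ 131.0 gives N ≥ 21.468, so the minimum integer is 22.

22 bits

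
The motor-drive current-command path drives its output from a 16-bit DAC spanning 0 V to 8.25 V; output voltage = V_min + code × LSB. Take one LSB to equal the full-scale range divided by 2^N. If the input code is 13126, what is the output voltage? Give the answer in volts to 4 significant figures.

1.652 V

Span = 8.25 V. LSB = 8.25 V / 2^16.
V_out = V_min + code × LSB = 0 V + 13126 × 8.25 V / 65536
      = 0 V + 1.65237 V = 1.65237 V.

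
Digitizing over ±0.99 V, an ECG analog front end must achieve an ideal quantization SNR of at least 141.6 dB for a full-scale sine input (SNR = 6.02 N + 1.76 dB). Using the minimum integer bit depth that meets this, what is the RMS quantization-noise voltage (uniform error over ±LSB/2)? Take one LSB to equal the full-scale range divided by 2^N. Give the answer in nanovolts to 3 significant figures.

Full-scale range = 0.99 V − (-0.99 V) = 1.98 V.
Required N = ⌈(141.6 − 1.76)/6.02⌉ = ⌈23.229⌉ = 24.
Step size = 1.98/16777216 V = 118.02 nV.
σ_q = LSB/√12 = 118.02 nV/3.4641 = 34.1 nV.

34.1 nV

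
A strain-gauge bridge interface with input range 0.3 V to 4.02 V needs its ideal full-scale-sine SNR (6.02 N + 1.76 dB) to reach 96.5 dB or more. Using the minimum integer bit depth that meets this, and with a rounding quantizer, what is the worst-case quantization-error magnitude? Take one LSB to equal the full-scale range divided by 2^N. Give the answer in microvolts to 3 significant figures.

28.4 µV

Range = 4.02 − (0.3) = 3.72 V.
Solving 6.02 N ≥ 96.5 − 1.76: N ≥ 15.738. Round up → N = 16.
One LSB is 3.72 V / 65536 = 56.763 µV.
Half an LSB is 28.4 µV.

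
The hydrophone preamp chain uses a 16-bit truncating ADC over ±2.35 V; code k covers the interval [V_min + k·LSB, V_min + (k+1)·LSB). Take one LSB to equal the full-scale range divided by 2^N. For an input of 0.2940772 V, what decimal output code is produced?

36868

The full-scale span is 2.35 − (-2.35) = 4.7 V. LSB = 4.7 V / 2^16 ≈ 71.72 µV.
code = ⌊(V_in − V_min)/LSB⌋ = ⌊(V_in − V_min) × 2^16 / range⌋
     = ⌊(0.2940772 − (-2.35)) × 65536 / 4.7⌋ = ⌊2.6440772 × 65536/4.7⌋
     = ⌊36868.562⌋ = 36868.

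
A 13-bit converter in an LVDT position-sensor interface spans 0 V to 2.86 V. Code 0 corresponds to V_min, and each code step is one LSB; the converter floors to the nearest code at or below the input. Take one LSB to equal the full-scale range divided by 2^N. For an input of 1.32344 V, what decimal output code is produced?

3790

V_FS = 2.86 V. LSB = 2.86 V / 2^13 ≈ 349.1 µV.
(V_in − V_min) × 2^13/range = (1.32344 − (0)) × 8192/2.86 = 3790.776.
Floor → code = 3790.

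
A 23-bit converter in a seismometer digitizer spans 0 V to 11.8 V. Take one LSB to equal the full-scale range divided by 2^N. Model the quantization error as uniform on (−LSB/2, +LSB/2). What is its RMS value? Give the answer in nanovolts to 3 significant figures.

406 nV

V_FS = 11.8 V.
LSB = 11.8 V ÷ 2^23 = 11.8/8388608 V = 1.4067 µV.
RMS of a uniform error over width LSB is LSB/√12 = 406 nV.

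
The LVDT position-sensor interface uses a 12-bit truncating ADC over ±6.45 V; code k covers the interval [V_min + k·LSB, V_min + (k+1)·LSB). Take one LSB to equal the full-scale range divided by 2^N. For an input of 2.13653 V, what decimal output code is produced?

The full-scale span is 6.45 − (-6.45) = 12.9 V. LSB = 12.9 V / 2^12 ≈ 3.149 mV.
(V_in − V_min) × 2^12/range = (2.13653 − (-6.45)) × 4096/12.9 = 2726.390.
Floor → code = 2726.

2726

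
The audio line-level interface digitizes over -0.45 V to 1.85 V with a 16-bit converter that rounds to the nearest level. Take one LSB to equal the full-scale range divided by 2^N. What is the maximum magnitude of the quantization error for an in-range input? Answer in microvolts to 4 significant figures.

Full-scale range = 1.85 V − (-0.45 V) = 2.3 V.
LSB = 2.3 V / 2^16 = 35.0952 µV.
Worst-case error for round-to-nearest is half an LSB: 17.55 µV.

17.55 µV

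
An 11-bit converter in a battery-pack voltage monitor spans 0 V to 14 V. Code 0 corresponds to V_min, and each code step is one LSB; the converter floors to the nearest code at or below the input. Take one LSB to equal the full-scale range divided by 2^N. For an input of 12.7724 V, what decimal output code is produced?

1868

Span = 14 V. LSB = 14 V / 2^11 ≈ 6.836 mV.
V_in − V_min = 12.7724 − (0) = 12.7724 V.
Divide by LSB: 12.7724 × 2048/14 = 1868.4197.
Truncating gives code 1868.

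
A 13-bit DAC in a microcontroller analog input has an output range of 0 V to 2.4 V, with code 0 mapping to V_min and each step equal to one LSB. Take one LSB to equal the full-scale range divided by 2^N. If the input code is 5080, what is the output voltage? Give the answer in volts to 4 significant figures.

1.488 V

Span = 2.4 V. LSB = 2.4 V / 2^13.
V_out = V_min + code × LSB = 0 V + 5080 × 2.4 V / 8192
      = 0 V + 1.48828 V = 1.48828 V.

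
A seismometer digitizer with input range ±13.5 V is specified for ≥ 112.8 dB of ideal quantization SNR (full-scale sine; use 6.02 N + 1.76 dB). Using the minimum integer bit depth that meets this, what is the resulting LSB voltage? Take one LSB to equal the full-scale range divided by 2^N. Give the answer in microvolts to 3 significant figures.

The full-scale span is 13.5 − (-13.5) = 27 V.
Required N = ⌈(112.8 − 1.76)/6.02⌉ = ⌈18.445⌉ = 19.
LSB = 27 V ÷ 2^19 = 27/524288 V = 51.5 µV.

51.5 µV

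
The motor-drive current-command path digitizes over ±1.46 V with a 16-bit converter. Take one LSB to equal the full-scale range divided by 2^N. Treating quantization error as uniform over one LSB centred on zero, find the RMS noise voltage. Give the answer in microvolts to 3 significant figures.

12.9 µV

The full-scale span is 1.46 − (-1.46) = 2.92 V.
LSB = 2.92 V ÷ 2^16 = 2.92/65536 V = 44.556 µV.
σ_q = LSB/√12 = 44.556 µV/3.4641 = 12.9 µV.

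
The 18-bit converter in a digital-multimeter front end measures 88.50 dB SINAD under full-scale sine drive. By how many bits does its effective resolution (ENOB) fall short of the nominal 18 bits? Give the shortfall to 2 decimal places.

N_eff = (88.50 − 1.76)/6.02 = 14.4086 bits.
Shortfall = 18 − 14.4086 = 3.5914 bits.

3.59 bits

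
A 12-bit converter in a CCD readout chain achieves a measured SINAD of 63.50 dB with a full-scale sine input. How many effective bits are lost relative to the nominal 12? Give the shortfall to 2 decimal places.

1.74 bits

Effective bits = (63.50 − 1.76)/6.02 = 10.2558.
12 − 10.2558 = 1.74 bits below nominal.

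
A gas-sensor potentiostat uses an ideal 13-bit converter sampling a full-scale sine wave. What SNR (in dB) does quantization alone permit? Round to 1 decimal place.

80.0 dB

SNR = 6.02·13 + 1.76 = 80.02 dB.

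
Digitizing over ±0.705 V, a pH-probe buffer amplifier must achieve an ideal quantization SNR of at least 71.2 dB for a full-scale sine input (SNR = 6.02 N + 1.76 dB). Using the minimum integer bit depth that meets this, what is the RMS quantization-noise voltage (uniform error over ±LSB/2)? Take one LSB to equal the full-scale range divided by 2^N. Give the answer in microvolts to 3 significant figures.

Span: 0.705 V − (-0.705 V) = 1.41 V.
Solving 6.02 N ≥ 71.2 − 1.76: N ≥ 11.535. Round up → N = 12.
LSB = 1.41 V / 2^12 = 344.24 µV.
RMS noise = LSB/√12 = 99.4 µV.

99.4 µV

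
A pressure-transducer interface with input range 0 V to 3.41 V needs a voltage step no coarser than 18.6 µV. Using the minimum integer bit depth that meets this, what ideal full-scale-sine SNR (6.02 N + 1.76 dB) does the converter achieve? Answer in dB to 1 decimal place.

110.1 dB

Span = 3.41 V.
Required number of levels: 3.41/18.6 µV = 183330; smallest N with 2^N ≥ that is 18.
Ideal SNR at N = 18: 6.02·18 + 1.76 = 110.1 dB.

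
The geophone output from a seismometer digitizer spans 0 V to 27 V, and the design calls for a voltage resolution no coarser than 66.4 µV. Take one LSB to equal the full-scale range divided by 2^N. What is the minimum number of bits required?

19 bits

V_FS = 27 V.
Required number of levels: 27/66.4 µV = 406630; smallest N with 2^N ≥ that is 19.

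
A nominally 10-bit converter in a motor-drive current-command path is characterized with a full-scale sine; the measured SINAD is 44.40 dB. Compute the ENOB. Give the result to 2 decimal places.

(44.40 − 1.76) / 6.02 = 42.64/6.02 = 7.0831 effective bits.

7.08 bits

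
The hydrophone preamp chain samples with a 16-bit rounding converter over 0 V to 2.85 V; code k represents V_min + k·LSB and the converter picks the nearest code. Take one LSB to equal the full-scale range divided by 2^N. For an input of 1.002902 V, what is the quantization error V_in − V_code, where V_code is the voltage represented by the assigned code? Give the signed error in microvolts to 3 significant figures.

−7.85 µV

Span = 2.85 V. LSB = 2.85 V / 2^16 ≈ 43.49 µV.
Position in LSBs: (1.002902 − (0)) × 65536/2.85 = 23061.8195; rounding gives k = 23062.
V_code = V_min + k × range/2^16 = 0 + 23062 × 2.85/65536 = 1.0029098511 V.
Error = V_in − V_code = 1.002902 − (1.0029098511) = −7.85 µV.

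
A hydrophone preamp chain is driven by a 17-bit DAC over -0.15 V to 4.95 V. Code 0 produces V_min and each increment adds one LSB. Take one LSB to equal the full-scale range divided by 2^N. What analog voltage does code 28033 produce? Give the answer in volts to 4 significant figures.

The full-scale span is 4.95 − (-0.15) = 5.1 V. LSB = 5.1 V / 2^17.
V_out = -0.15 + 28033 × (5.1/131072) V
      = -0.15 + 1.09076 = 0.940762 V.

0.9408 V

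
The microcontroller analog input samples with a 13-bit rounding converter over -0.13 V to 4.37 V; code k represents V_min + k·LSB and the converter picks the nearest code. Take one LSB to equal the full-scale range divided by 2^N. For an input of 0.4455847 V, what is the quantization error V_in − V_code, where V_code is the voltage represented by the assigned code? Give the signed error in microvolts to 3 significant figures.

Full-scale range = 4.37 V − (-0.13 V) = 4.5 V. LSB = 4.5 V / 2^13 ≈ 0.5493 mV.
Position in LSBs: (0.4455847 − (-0.13)) × 8192/4.5 = 1047.8200; rounding gives k = 1048.
V_code = V_min + k × range/2^13 = -0.13 + 1048 × 4.5/8192 = 0.4456835938 V.
e = 0.4455847 − (0.4456835938) = −98.9 µV.

−98.9 µV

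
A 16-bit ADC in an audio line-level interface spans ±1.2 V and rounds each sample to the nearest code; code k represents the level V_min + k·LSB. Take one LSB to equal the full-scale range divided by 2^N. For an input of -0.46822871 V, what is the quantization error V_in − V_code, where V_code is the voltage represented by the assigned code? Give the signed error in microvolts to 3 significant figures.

The full-scale span is 1.2 − (-1.2) = 2.4 V. LSB = 2.4 V / 2^16 ≈ 36.62 µV.
(-0.46822871 − (-1.2)) / LSB = 0.73177129 × 65536/2.4 = 19982.2347. Nearest integer: k = 19982.
Reconstructed level: -1.2 + 19982 × 2.4/65536 V = -0.46823730469 V.
Error = V_in − V_code = -0.46822871 − (-0.46823730469) = +8.59 µV.

+8.59 µV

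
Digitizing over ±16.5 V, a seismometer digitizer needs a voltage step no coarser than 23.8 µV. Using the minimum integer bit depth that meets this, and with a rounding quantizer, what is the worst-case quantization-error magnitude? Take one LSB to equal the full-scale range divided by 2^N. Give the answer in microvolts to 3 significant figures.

7.87 µV

Span: 16.5 V − (-16.5 V) = 33 V.
33 V / 23.8 µV = 1.387e6. Since 2^20 = 1048576 and 2^21 = 2097152, N = 21.
One LSB is 33 V / 2097152 = 15.736 µV.
Half an LSB is 7.87 µV.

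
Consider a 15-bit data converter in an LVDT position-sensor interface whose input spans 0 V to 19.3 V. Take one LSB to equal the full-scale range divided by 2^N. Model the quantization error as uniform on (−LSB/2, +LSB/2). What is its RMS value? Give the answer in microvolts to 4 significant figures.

Span = 19.3 V.
LSB = 19.3 V / 2^15 = 0.588989 mV.
RMS of a uniform error over width LSB is LSB/√12 = 170.0 µV.

170.0 µV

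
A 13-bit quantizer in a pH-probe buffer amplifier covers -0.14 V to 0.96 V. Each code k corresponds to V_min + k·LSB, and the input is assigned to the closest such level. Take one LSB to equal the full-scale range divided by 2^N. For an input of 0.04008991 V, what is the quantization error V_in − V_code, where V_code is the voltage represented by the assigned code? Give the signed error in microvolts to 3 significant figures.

Span: 0.96 V − (-0.14 V) = 1.1 V. LSB = 1.1 V / 2^13 ≈ 134.3 µV.
(V_in − V_min)/LSB = (0.04008991 − (-0.14)) × 8192/1.1 = 1341.1787 → nearest code k = 1341.
Reconstructed level: -0.14 + 1341 × 1.1/8192 V = 0.04006591797 V.
V_in − V_code = 0.04008991 − (0.04006591797) = +24.0 µV.

+24.0 µV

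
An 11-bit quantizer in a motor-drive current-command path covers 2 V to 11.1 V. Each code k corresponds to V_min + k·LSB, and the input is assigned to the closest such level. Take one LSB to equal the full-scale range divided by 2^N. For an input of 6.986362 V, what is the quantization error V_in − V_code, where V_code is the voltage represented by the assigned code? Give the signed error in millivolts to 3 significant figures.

Full-scale range = 11.1 V − (2 V) = 9.1 V. LSB = 9.1 V / 2^11 ≈ 4.443 mV.
Position in LSBs: (6.986362 − (2)) × 2048/9.1 = 1122.2054; rounding gives k = 1122.
Reconstructed level: 2 + 1122 × 9.1/2048 V = 6.985449219 V.
V_in − V_code = 6.986362 − (6.985449219) = +0.913 mV.

+0.913 mV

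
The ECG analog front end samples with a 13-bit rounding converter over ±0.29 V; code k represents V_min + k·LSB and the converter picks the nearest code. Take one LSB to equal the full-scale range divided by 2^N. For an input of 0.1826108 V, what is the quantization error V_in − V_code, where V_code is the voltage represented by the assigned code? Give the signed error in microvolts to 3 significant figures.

+15.6 µV

The full-scale span is 0.29 − (-0.29) = 0.58 V. LSB = 0.58 V / 2^13 ≈ 70.80 µV.
(0.1826108 − (-0.29)) / LSB = 0.4726108 × 8192/0.58 = 6675.2201. Nearest integer: k = 6675.
Reconstructed level: -0.29 + 6675 × 0.58/8192 V = 0.1825952148 V.
V_in − V_code = 0.1826108 − (0.1825952148) = +15.6 µV.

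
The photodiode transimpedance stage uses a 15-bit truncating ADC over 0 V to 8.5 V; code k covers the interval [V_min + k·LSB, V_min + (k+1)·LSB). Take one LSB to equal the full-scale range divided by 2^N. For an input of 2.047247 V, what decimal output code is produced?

7892

V_FS = 8.5 V. LSB = 8.5 V / 2^15 ≈ 259.4 µV.
(V_in − V_min) × 2^15/range = (2.047247 − (0)) × 32768/8.5 = 7892.258.
Floor → code = 7892.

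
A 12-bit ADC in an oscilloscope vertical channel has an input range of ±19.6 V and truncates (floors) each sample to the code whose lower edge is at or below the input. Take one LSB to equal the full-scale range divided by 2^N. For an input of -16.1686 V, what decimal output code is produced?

Full-scale range = 19.6 V − (-19.6 V) = 39.2 V. LSB = 39.2 V / 2^12 ≈ 9.570 mV.
code = ⌊(V_in − V_min)/LSB⌋ = ⌊(V_in − V_min) × 2^12 / range⌋
     = ⌊(-16.1686 − (-19.6)) × 4096 / 39.2⌋ = ⌊3.4314 × 4096/39.2⌋
     = ⌊358.546⌋ = 358.

358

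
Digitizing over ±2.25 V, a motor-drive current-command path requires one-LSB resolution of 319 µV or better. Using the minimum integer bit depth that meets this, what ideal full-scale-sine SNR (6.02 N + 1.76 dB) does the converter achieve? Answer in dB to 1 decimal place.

86.0 dB

Full-scale range = 2.25 V − (-2.25 V) = 4.5 V.
4.5 V / 319 µV = 14110. Since 2^13 = 8192 and 2^14 = 16384, N = 14.
6.02(14) + 1.76 = 86.04 dB.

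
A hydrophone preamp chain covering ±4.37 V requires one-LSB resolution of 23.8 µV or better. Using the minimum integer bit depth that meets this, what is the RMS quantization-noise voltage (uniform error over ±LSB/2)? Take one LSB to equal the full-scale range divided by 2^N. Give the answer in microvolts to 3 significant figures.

Range = 4.37 − (-4.37) = 8.74 V.
Levels needed ≥ 8.74/23.8 µV = 367200. 2^19 = 524288 suffices, so N_min = 19.
LSB = 8.74 V ÷ 2^19 = 8.74/524288 V = 16.670 µV.
V_rms = LSB/√12 = 4.81 µV.

4.81 µV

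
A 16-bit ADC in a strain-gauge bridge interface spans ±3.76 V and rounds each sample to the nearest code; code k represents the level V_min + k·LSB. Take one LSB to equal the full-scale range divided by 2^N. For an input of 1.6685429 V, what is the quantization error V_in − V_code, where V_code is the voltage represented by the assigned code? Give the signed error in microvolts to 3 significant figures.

The full-scale span is 3.76 − (-3.76) = 7.52 V. LSB = 7.52 V / 2^16 ≈ 114.7 µV.
(V_in − V_min)/LSB = (1.6685429 − (-3.76)) × 65536/7.52 = 47309.1739 → nearest code k = 47309.
V_code = -3.76 + (47309/65536) × 7.52 = 1.6685229492 V.
e = 1.6685429 − (1.6685229492) = +20.0 µV.

+20.0 µV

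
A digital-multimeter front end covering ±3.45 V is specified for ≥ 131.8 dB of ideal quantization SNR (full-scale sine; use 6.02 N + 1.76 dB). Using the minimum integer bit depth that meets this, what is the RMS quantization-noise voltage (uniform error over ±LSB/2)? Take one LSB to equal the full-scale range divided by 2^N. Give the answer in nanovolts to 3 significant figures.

Span: 3.45 V − (-3.45 V) = 6.9 V.
6.02 N + 1.76 ≥ 131.8 gives N ≥ 21.601, so the minimum integer is 22.
LSB = 6.9 V ÷ 2^22 = 6.9/4194304 V = 1.6451 µV.
σ_q = LSB/√12 = 1.6451 µV/3.4641 = 475 nV.

475 nV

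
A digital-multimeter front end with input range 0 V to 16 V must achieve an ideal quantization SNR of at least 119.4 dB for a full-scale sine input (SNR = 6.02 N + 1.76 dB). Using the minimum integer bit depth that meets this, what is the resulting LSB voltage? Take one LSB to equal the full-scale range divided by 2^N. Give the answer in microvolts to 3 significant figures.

15.3 µV

Full-scale range = 16 V.
N ≥ (119.4 − 1.76)/6.02 = 19.542 → N_min = 20.
Step size = 16/1048576 V = 15.3 µV.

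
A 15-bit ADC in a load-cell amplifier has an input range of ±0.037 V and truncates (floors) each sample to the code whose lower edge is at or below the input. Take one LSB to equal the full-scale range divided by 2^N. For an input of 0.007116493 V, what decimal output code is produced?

19535

Range = 0.037 − (-0.037) = 0.074 V. LSB = 0.074 V / 2^15 ≈ 2.258 µV.
code = ⌊(V_in − V_min)/LSB⌋ = ⌊(V_in − V_min) × 2^15 / range⌋
     = ⌊(0.007116493 − (-0.037)) × 32768 / 0.074⌋ = ⌊0.044116493 × 32768/0.074⌋
     = ⌊19535.260⌋ = 19535.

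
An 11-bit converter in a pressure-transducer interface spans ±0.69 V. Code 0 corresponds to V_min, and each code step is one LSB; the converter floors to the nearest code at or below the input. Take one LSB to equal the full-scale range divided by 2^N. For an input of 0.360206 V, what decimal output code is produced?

1558

Range = 0.69 − (-0.69) = 1.38 V. LSB = 1.38 V / 2^11 ≈ 0.6738 mV.
(V_in − V_min) × 2^11/range = (0.360206 − (-0.69)) × 2048/1.38 = 1558.567.
Floor → code = 1558.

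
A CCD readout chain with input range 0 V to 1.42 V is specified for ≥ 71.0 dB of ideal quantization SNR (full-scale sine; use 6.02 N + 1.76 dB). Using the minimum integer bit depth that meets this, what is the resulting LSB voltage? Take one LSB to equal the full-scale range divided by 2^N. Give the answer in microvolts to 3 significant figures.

347 µV

Span = 1.42 V.
6.02 N + 1.76 ≥ 71.0 gives N ≥ 11.502, so the minimum integer is 12.
One LSB is 1.42 V / 4096 = 347 µV.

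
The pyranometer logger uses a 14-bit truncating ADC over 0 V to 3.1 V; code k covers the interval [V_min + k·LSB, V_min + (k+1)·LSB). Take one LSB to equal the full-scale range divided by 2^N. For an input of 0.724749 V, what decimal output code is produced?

V_FS = 3.1 V. LSB = 3.1 V / 2^14 ≈ 189.2 µV.
V_in − V_min = 0.724749 − (0) = 0.724749 V.
Divide by LSB: 0.724749 × 16384/3.1 = 3830.4154.
Truncating gives code 3830.

3830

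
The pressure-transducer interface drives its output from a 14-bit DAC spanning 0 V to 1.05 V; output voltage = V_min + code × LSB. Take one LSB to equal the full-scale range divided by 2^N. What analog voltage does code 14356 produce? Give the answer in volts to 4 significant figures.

0.9200 V

Span = 1.05 V. LSB = 1.05 V / 2^14.
V_out = V_min + code × LSB = 0 V + 14356 × 1.05 V / 16384
      = 0 + 0.920032 = 0.920032 V.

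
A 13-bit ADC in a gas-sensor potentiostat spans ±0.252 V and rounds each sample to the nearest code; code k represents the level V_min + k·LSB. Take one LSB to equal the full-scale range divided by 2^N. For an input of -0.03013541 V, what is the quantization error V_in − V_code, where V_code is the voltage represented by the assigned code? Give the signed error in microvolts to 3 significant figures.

Full-scale range = 0.252 V − (-0.252 V) = 0.504 V. LSB = 0.504 V / 2^13 ≈ 61.52 µV.
Position in LSBs: (-0.03013541 − (-0.252)) × 8192/0.504 = 3606.1800; rounding gives k = 3606.
Reconstructed level: -0.252 + 3606 × 0.504/8192 V = -0.03014648438 V.
V_in − V_code = -0.03013541 − (-0.03014648438) = +11.1 µV.

+11.1 µV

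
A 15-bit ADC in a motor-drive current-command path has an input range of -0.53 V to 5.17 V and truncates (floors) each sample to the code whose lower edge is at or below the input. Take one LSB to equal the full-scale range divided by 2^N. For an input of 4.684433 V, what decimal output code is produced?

Full-scale range = 5.17 V − (-0.53 V) = 5.7 V. LSB = 5.7 V / 2^15 ≈ 174.0 µV.
V_in − V_min = 4.684433 − (-0.53) = 5.214433 V.
Divide by LSB: 5.214433 × 32768/5.7 = 29976.5861.
Truncating gives code 29976.

29976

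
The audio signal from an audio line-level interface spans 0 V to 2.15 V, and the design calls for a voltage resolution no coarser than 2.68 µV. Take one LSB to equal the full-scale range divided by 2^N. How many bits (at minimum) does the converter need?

Span = 2.15 V.
Need 2^N ≥ 2.15 V / 2.68 µV = 802200 → N_min = 20.

20 bits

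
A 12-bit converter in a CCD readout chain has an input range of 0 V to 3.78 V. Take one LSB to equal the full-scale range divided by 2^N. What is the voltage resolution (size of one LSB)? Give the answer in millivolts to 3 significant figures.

V_FS = 3.78 V.
2^12 = 4096 levels.
LSB = 3.78 V ÷ 2^12 = 3.78/4096 V = 0.923 mV.

0.923 mV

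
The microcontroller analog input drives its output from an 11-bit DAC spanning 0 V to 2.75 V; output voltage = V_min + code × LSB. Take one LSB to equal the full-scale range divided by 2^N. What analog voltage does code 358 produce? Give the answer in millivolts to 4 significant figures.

480.7 mV

Full-scale range = 2.75 V. LSB = 2.75 V / 2^11.
V_out = V_min + code × LSB = 0 V + 358 × 2.75 V / 2048
      = 0 + 0.480713 = 0.480713 V.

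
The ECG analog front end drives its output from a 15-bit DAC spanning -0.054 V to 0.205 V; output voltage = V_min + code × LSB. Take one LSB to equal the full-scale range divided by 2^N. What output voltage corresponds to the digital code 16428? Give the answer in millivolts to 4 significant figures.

The full-scale span is 0.205 − (-0.054) = 0.259 V. LSB = 0.259 V / 2^15.
V_out = V_min + code × LSB = -0.054 V + 16428 × 0.259 V / 32768
      = -0.054 + 0.129848 = 0.0758478 V.

75.85 mV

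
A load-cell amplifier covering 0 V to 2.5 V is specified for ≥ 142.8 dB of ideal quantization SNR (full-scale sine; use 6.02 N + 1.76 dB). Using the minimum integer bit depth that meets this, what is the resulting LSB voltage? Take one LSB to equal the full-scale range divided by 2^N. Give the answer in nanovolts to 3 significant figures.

Span = 2.5 V.
Required N = ⌈(142.8 − 1.76)/6.02⌉ = ⌈23.429⌉ = 24.
LSB = 2.5 V ÷ 2^24 = 2.5/16777216 V = 149 nV.

149 nV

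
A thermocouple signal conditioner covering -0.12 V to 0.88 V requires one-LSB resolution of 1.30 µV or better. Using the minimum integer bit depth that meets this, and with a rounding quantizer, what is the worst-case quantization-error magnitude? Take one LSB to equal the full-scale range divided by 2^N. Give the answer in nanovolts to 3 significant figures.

477 nV

Range = 0.88 − (-0.12) = 1 V.
Need 2^N ≥ 1 V / 1.30 µV = 769200 → N_min = 20.
One LSB is 1 V / 1048576 = 0.95367 µV.
Half an LSB is 477 nV.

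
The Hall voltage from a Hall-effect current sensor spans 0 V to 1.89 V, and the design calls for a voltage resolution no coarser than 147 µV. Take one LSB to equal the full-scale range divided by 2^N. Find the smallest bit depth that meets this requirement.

14 bits

Span = 1.89 V.
Need 2^N ≥ 1.89 V / 147 µV = 12860 → N_min = 14.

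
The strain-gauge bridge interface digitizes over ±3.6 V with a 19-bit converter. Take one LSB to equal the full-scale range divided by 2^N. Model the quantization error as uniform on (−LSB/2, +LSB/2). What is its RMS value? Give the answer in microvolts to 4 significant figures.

Range = 3.6 − (-3.6) = 7.2 V.
LSB = 7.2 V / 2^19 = 13.7329 µV.
V_rms = LSB/√12 = 13.7329 µV / √12 = 3.964 µV.

3.964 µV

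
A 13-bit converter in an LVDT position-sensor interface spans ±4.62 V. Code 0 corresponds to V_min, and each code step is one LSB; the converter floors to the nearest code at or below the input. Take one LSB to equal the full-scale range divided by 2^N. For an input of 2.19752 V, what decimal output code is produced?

Range = 4.62 − (-4.62) = 9.24 V. LSB = 9.24 V / 2^13 ≈ 1.128 mV.
(V_in − V_min) × 2^13/range = (2.19752 − (-4.62)) × 8192/9.24 = 6044.277.
Floor → code = 6044.

6044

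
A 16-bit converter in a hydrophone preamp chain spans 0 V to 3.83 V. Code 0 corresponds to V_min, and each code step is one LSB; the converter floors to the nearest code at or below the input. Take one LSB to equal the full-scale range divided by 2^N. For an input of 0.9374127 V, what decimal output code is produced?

16040

Range is 3.83 V. LSB = 3.83 V / 2^16 ≈ 58.44 µV.
V_in − V_min = 0.9374127 − (0) = 0.9374127 V.
Divide by LSB: 0.9374127 × 65536/3.83 = 16040.2816.
Truncating gives code 16040.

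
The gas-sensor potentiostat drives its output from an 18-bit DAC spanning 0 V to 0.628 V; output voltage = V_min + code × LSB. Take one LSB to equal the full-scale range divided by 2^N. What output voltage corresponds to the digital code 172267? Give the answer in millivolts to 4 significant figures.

412.7 mV

Full-scale range = 0.628 V. LSB = 0.628 V / 2^18.
V_out = 0 + 172267 × (0.628/262144) V
      = 0 V + 0.412688 V = 0.412688 V.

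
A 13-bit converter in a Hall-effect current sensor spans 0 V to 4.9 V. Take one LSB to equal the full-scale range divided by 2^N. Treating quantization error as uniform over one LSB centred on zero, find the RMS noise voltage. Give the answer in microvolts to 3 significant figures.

173 µV

Span = 4.9 V.
LSB = 4.9 V / 2^13 = 0.59814 mV.
For a uniform distribution on [−LSB/2, +LSB/2], V_rms = LSB/√12 = 0.59814 mV/3.4641 = 173 µV.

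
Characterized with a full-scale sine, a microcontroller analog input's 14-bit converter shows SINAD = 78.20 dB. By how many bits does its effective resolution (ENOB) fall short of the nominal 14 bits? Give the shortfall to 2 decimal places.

1.30 bits

ENOB = (SINAD − 1.76)/6.02 = (78.20 − 1.76)/6.02 = 12.6977 bits.
Lost resolution: 14 − 12.6977 = 1.3023 bits.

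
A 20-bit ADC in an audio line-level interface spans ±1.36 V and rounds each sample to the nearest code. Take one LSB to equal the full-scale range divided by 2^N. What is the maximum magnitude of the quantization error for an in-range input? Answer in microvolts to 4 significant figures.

1.297 µV

Full-scale range = 1.36 V − (-1.36 V) = 2.72 V.
One LSB is 2.72 V / 1048576 = 2.59399 µV.
Worst-case error for round-to-nearest is half an LSB: 1.297 µV.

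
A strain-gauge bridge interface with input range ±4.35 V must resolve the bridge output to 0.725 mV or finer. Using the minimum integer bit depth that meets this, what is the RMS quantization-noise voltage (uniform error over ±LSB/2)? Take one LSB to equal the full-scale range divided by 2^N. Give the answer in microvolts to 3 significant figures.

Full-scale range = 4.35 V − (-4.35 V) = 8.7 V.
Required number of levels: 8.7/0.725 mV = 12000; smallest N with 2^N ≥ that is 14.
Step size = 8.7/16384 V = 0.53101 mV.
RMS noise = LSB/√12 = 153 µV.

153 µV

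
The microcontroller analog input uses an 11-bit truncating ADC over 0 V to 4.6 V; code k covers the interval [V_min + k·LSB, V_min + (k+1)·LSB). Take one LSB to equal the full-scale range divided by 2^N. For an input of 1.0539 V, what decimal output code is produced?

469

V_FS = 4.6 V. LSB = 4.6 V / 2^11 ≈ 2.246 mV.
code = ⌊(V_in − V_min)/LSB⌋ = ⌊(V_in − V_min) × 2^11 / range⌋
     = ⌊(1.0539 − (0)) × 2048 / 4.6⌋ = ⌊1.0539 × 2048/4.6⌋
     = ⌊469.215⌋ = 469.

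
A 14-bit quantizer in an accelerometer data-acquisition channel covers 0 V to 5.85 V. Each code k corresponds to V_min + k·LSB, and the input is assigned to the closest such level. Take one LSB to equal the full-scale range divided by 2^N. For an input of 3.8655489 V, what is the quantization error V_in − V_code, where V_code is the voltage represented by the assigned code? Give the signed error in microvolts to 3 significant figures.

+64.3 µV

Range is 5.85 V. LSB = 5.85 V / 2^14 ≈ 357.1 µV.
(3.8655489 − (0)) / LSB = 3.8655489 × 16384/5.85 = 10826.1800. Nearest integer: k = 10826.
V_code = 0 + (10826/16384) × 5.85 = 3.8654846191 V.
Error = V_in − V_code = 3.8655489 − (3.8654846191) = +64.3 µV.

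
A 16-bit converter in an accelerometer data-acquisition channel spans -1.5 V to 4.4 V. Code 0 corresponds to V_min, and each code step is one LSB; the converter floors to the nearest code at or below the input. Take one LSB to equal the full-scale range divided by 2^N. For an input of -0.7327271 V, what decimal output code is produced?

8522

Range = 4.4 − (-1.5) = 5.9 V. LSB = 5.9 V / 2^16 ≈ 90.03 µV.
(V_in − V_min) × 2^16/range = (-0.7327271 − (-1.5)) × 65536/5.9 = 8522.711.
Floor → code = 8522.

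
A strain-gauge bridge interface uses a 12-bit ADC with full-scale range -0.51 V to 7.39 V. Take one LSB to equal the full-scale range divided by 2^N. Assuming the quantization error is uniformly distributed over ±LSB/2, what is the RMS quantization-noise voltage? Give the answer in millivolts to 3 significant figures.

0.557 mV

The full-scale span is 7.39 − (-0.51) = 7.9 V.
LSB = 7.9 V ÷ 2^12 = 7.9/4096 V = 1.9287 mV.
RMS of a uniform error over width LSB is LSB/√12 = 0.557 mV.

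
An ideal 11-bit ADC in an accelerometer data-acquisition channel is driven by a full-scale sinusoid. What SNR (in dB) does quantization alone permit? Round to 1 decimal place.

68.0 dB

6.02(11) + 1.76 = 66.22 + 1.76 = 67.98 dB.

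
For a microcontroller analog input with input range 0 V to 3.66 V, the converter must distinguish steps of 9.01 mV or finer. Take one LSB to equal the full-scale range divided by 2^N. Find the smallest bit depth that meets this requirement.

9 bits

Range is 3.66 V.
Required number of levels: 3.66/9.01 mV = 406.22; smallest N with 2^N ≥ that is 9.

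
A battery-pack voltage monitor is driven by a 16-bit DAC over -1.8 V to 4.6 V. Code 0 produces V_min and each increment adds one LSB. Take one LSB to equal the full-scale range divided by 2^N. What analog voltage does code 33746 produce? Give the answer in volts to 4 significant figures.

Span: 4.6 V − (-1.8 V) = 6.4 V. LSB = 6.4 V / 2^16.
Output = V_min + (33746/65536) × range = -1.8 + 0.514923 × 6.4 V
      = -1.8 V + 3.29551 V = 1.49551 V.

1.496 V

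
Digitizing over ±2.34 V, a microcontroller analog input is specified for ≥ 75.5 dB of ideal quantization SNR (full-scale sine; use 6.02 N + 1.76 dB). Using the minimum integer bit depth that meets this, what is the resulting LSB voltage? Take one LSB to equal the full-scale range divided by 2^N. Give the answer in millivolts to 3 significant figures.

Full-scale range = 2.34 V − (-2.34 V) = 4.68 V.
Required N = ⌈(75.5 − 1.76)/6.02⌉ = ⌈12.249⌉ = 13.
LSB = 4.68 V / 2^13 = 0.571 mV.

0.571 mV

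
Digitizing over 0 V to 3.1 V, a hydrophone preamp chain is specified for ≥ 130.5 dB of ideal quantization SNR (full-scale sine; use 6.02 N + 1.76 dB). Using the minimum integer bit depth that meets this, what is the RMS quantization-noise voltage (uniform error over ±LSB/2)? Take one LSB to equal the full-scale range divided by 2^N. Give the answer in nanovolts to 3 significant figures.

213 nV

V_FS = 3.1 V.
Solving 6.02 N ≥ 130.5 − 1.76: N ≥ 21.385. Round up → N = 22.
LSB = 3.1 V / 2^22 = 0.73910 µV.
V_rms = LSB/√12 = 213 nV.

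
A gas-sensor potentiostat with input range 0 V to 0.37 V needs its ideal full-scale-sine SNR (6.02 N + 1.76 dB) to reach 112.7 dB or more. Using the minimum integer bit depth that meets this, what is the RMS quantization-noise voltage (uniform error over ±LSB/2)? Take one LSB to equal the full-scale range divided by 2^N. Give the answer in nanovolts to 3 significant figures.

V_FS = 0.37 V.
Solving 6.02 N ≥ 112.7 − 1.76: N ≥ 18.429. Round up → N = 19.
Step size = 0.37/524288 V = 0.70572 µV.
V_rms = LSB/√12 = 204 nV.

204 nV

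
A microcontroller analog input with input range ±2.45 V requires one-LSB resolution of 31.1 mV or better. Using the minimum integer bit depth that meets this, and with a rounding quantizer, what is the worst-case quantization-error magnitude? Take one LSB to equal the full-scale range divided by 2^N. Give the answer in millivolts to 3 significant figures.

Span: 2.45 V − (-2.45 V) = 4.9 V.
Required number of levels: 4.9/31.1 mV = 157.56; smallest N with 2^N ≥ that is 8.
Step size = 4.9/256 V = 19.141 mV.
Max error for round-to-nearest is LSB/2 = 9.57 mV.

9.57 mV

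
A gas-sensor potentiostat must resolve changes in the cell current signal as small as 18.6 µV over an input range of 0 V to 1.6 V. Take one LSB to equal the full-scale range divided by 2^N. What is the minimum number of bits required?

17 bits

Full-scale range = 1.6 V.
Required number of levels: 1.6/18.6 µV = 86022; smallest N with 2^N ≥ that is 17.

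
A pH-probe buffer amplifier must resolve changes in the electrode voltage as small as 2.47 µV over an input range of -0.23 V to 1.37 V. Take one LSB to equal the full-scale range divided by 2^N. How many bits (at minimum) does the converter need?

20 bits

Full-scale range = 1.37 V − (-0.23 V) = 1.6 V.
Required number of levels: 1.6/2.47 µV = 647770; smallest N with 2^N ≥ that is 20.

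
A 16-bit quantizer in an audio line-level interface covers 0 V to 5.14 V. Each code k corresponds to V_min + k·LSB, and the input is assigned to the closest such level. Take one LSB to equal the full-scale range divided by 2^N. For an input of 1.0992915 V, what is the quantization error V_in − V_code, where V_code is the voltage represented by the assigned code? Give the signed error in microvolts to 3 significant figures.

+14.2 µV

Range is 5.14 V. LSB = 5.14 V / 2^16 ≈ 78.43 µV.
Position in LSBs: (1.0992915 − (0)) × 65536/5.14 = 14016.1805; rounding gives k = 14016.
Reconstructed level: 0 + 14016 × 5.14/65536 V = 1.0992773438 V.
Error = V_in − V_code = 1.0992915 − (1.0992773438) = +14.2 µV.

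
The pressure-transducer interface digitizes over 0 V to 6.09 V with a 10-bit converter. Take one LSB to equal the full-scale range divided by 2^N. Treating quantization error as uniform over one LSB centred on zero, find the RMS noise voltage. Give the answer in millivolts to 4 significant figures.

V_FS = 6.09 V.
Step size = 6.09/1024 V = 5.94727 mV.
V_rms = LSB/√12 = 5.94727 mV / √12 = 1.717 mV.

1.717 mV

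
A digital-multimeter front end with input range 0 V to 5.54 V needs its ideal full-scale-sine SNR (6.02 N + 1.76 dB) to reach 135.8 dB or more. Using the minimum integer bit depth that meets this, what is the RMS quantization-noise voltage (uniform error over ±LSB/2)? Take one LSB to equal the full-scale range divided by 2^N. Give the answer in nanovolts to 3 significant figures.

Range is 5.54 V.
Solving 6.02 N ≥ 135.8 − 1.76: N ≥ 22.266. Round up → N = 23.
One LSB is 5.54 V / 8388608 = 0.66042 µV.
V_rms = LSB/√12 = 191 nV.

191 nV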